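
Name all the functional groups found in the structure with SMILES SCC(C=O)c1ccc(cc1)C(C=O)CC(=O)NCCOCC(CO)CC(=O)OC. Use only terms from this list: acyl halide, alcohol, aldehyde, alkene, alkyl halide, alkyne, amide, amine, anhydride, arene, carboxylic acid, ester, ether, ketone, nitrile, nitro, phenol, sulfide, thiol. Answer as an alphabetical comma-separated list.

–SH on an sp³ carbon → thiol.
pendant –CHO: carbonyl C bonded to C and H → aldehyde.
para-disubstituted benzene ring → arene.
pendant –CHO: carbonyl C bonded to C and H → aldehyde.
–C(=O)–N– linkage → amide (the N is not an amine).
C–O–C with sp³ carbons on both sides and no adjacent C=O → ether.
pendant –CH2OH on an sp³ backbone C → alcohol.
–C(=O)OCH3: carbonyl C bonded to C and to –OCH3 → ester (not ketone + ether).

alcohol, aldehyde, amide, arene, ester, ether, thiol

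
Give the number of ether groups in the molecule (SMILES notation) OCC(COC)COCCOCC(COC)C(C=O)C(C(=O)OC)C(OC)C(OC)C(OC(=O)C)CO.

HO– on an sp³ carbon → alcohol.
pendant –CH2OCH3: C–O–C linkage → ether.
C–O–C with sp³ carbons on both sides and no adjacent C=O → ether.
C–O–C with sp³ carbons on both sides and no adjacent C=O → ether.
pendant –CH2OCH3: C–O–C linkage → ether.
pendant –CHO: carbonyl C bonded to C and H → aldehyde.
pendant –COOCH3: carbonyl C bonded to C and –OCH3 → ester.
pendant –OCH3: C–O–C with sp³ C, no adjacent C=O → ether.
pendant –OCH3: C–O–C with sp³ C, no adjacent C=O → ether.
pendant –OC(=O)CH3: an acyloxy group → ester.
–OH on an sp³ carbon → alcohol.
Ether appears at: CH(CH2OCH3), CH2OCH2, CH2OCH2, CH(CH2OCH3), CH(OCH3), CH(OCH3) → 6.

6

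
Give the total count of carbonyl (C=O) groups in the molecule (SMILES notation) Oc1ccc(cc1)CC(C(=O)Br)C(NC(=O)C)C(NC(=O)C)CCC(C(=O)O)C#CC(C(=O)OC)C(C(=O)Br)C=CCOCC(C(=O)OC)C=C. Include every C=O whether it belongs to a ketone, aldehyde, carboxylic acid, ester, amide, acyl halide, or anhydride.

CH(COBr): acyl halide, 1 C=O (running total 1).
CH(NHCOCH3): amide, 1 C=O (running total 2).
CH(NHCOCH3): amide, 1 C=O (running total 3).
CH(COOH): carboxylic acid, 1 C=O (running total 4).
CH(COOCH3): ester, 1 C=O (running total 5).
CH(COBr): acyl halide, 1 C=O (running total 6).
CH(COOCH3): ester, 1 C=O (running total 7).

7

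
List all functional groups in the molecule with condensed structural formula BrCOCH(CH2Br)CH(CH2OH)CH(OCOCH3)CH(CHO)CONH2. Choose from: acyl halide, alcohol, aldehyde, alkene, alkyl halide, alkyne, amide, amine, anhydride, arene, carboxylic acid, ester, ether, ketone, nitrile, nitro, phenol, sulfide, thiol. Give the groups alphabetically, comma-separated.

Reading the structure from left to right:
  BrCO: –C(=O)Br: carbonyl C bonded to C and to a halogen → acyl halide (not alkyl halide).
  CH(CH2Br): pendant –CH2X: halogen on sp³ carbon → alkyl halide.
  CH(CH2OH): pendant –CH2OH on an sp³ backbone C → alcohol.
  CH(OCOCH3): pendant –OC(=O)CH3: an acyloxy group → ester.
  CH(CHO): pendant –CHO: carbonyl C bonded to C and H → aldehyde.
  CONH2: –C(=O)NH2: carbonyl C bonded to C and to N → amide (the N is not a separate amine).

acyl halide, alcohol, aldehyde, alkyl halide, amide, ester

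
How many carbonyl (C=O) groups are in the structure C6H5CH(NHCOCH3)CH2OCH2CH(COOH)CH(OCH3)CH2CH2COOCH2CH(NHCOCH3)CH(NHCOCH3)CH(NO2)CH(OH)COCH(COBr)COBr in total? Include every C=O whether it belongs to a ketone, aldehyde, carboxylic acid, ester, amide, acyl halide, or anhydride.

CH(NHCOCH3): amide, 1 C=O (running total 1).
CH(COOH): carboxylic acid, 1 C=O (running total 2).
CH2COOCH2: ester, 1 C=O (running total 3).
CH(NHCOCH3): amide, 1 C=O (running total 4).
CH(NHCOCH3): amide, 1 C=O (running total 5).
CO: ketone, 1 C=O (running total 6).
CH(COBr): acyl halide, 1 C=O (running total 7).
COBr: acyl halide, 1 C=O (running total 8).

8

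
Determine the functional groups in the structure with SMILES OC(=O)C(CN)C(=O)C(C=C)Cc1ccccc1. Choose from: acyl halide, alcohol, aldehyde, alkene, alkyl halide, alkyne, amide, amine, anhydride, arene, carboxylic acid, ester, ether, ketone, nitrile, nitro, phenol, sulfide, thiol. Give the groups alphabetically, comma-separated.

alkene, amine, arene, carboxylic acid, ketone

–COOH: carbonyl C bonded to –OH and C → carboxylic acid (the –OH is not a separate alcohol).
pendant –CH2NH2: N on sp³ C, no adjacent C=O → amine.
–C(=O)– with carbon on both sides → ketone.
pendant –CH=CH2: C=C double bond → alkene.
–C6H5 phenyl ring → arene.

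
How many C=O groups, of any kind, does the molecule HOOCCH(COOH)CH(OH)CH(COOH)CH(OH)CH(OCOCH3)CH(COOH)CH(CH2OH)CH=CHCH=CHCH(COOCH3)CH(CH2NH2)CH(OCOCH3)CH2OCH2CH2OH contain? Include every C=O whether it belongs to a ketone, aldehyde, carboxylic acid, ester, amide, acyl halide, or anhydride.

7

HOOC: carboxylic acid, 1 C=O (running total 1).
CH(COOH): carboxylic acid, 1 C=O (running total 2).
CH(COOH): carboxylic acid, 1 C=O (running total 3).
CH(OCOCH3): ester, 1 C=O (running total 4).
CH(COOH): carboxylic acid, 1 C=O (running total 5).
CH(COOCH3): ester, 1 C=O (running total 6).
CH(OCOCH3): ester, 1 C=O (running total 7).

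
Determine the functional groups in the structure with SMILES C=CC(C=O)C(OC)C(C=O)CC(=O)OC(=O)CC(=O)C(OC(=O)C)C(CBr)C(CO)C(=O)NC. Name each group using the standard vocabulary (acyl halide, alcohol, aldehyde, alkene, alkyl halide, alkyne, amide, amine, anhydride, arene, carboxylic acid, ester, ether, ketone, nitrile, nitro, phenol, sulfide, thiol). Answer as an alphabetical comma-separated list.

Taking each segment in turn:
  CH2=CH: C=C double bond → alkene.
  CH(CHO): pendant –CHO: carbonyl C bonded to C and H → aldehyde.
  CH(OCH3): pendant –OCH3: C–O–C with sp³ C, no adjacent C=O → ether.
  CH(CHO): pendant –CHO: carbonyl C bonded to C and H → aldehyde.
  CH2CO-O-COCH2: two acyl groups sharing one oxygen, –C(=O)–O–C(=O)– → anhydride.
  CO: –C(=O)– with carbon on both sides → ketone.
  CH(OCOCH3): pendant –OC(=O)CH3: an acyloxy group → ester.
  CH(CH2Br): pendant –CH2X: halogen on sp³ carbon → alkyl halide.
  CH(CH2OH): pendant –CH2OH on an sp³ backbone C → alcohol.
  CONHCH3: –C(=O)NHCH3: carbonyl C bonded to C and to N → amide (the N is not an amine).

alcohol, aldehyde, alkene, alkyl halide, amide, anhydride, ester, ether, ketone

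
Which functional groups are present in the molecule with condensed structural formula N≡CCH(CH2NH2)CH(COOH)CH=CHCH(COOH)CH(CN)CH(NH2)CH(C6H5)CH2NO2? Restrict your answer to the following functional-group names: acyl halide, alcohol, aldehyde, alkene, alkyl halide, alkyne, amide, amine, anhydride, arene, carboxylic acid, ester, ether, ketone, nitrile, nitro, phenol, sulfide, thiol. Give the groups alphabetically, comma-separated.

N≡C–: carbon triple-bonded to nitrogen → nitrile.
pendant –CH2NH2: N on sp³ C, no adjacent C=O → amine.
pendant –COOH: carbonyl C bonded to C and –OH → carboxylic acid.
C=C double bond → alkene.
pendant –COOH: carbonyl C bonded to C and –OH → carboxylic acid.
pendant –C≡N: nitrile.
–NH2 on an sp³ carbon with no adjacent C=O → amine.
pendant –C6H5: benzene ring → arene.
–NO2 on carbon → nitro group.

alkene, amine, arene, carboxylic acid, nitrile, nitro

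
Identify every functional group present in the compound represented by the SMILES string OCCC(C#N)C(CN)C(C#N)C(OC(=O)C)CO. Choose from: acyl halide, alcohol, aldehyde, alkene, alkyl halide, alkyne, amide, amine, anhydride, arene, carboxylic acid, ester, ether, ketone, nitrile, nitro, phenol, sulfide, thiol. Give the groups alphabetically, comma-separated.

HO– on an sp³ carbon → alcohol.
pendant –C≡N: nitrile.
pendant –CH2NH2: N on sp³ C, no adjacent C=O → amine.
pendant –C≡N: nitrile.
pendant –OC(=O)CH3: an acyloxy group → ester.
–OH on an sp³ carbon → alcohol.

alcohol, amine, ester, nitrile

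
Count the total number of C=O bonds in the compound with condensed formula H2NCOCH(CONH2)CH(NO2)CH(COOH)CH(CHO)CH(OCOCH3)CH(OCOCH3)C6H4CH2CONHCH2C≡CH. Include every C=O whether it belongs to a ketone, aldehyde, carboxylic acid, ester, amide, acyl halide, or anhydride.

H2NCO: amide, 1 C=O (running total 1).
CH(CONH2): amide, 1 C=O (running total 2).
CH(COOH): carboxylic acid, 1 C=O (running total 3).
CH(CHO): aldehyde, 1 C=O (running total 4).
CH(OCOCH3): ester, 1 C=O (running total 5).
CH(OCOCH3): ester, 1 C=O (running total 6).
CH2CONHCH2: amide, 1 C=O (running total 7).

7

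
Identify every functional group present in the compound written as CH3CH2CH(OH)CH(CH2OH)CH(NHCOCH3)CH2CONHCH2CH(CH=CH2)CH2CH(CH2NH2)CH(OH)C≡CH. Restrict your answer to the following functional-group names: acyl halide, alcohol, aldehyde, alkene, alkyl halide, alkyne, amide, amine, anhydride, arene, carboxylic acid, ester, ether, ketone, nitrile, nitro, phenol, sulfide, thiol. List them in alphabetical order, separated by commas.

Working along the chain:
  CH(OH): –OH on an sp³ carbon → alcohol (secondary).
  CH(CH2OH): pendant –CH2OH on an sp³ backbone C → alcohol.
  CH(NHCOCH3): pendant –NHC(=O)CH3: N bonded to a carbonyl → amide (not amine).
  CH2CONHCH2: –C(=O)–N– linkage → amide (the N is not an amine).
  CH(CH=CH2): pendant –CH=CH2: C=C double bond → alkene.
  CH(CH2NH2): pendant –CH2NH2: N on sp³ C, no adjacent C=O → amine.
  CH(OH): –OH on an sp³ carbon → alcohol (secondary).
  C≡CH: C≡C triple bond → alkyne.

alcohol, alkene, alkyne, amide, amine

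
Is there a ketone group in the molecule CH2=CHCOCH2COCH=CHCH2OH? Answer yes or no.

C=C double bond → alkene.
–C(=O)– with carbon on both sides → ketone.
–C(=O)– with carbon on both sides → ketone.
C=C double bond → alkene.
–OH on an sp³ carbon → alcohol.
The CO segment supplies the ketone: –C(=O)– with carbon on both sides → ketone.

yes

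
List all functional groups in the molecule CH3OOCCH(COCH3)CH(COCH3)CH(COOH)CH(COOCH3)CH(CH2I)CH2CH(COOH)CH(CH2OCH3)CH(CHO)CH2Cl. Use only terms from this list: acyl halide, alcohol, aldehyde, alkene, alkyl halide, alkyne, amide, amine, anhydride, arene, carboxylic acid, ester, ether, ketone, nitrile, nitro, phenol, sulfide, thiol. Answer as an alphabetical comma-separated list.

CH3O–C(=O)–: carbonyl C bonded to C and to –OCH3 → ester (not ketone + ether).
pendant –COCH3: carbonyl C bonded to two carbons → ketone.
pendant –COCH3: carbonyl C bonded to two carbons → ketone.
pendant –COOH: carbonyl C bonded to C and –OH → carboxylic acid.
pendant –COOCH3: carbonyl C bonded to C and –OCH3 → ester.
pendant –CH2X: halogen on sp³ carbon → alkyl halide.
pendant –COOH: carbonyl C bonded to C and –OH → carboxylic acid.
pendant –CH2OCH3: C–O–C linkage → ether.
pendant –CHO: carbonyl C bonded to C and H → aldehyde.
halogen on an sp³ carbon → alkyl halide.

aldehyde, alkyl halide, carboxylic acid, ester, ether, ketone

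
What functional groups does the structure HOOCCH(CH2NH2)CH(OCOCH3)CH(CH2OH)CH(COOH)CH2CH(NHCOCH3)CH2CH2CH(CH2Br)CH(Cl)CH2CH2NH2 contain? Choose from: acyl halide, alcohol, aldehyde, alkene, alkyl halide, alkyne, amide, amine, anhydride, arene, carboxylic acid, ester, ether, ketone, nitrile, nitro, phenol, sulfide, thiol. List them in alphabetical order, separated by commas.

Reading the structure from left to right:
  HOOC: –COOH: carbonyl C bonded to –OH and C → carboxylic acid (the –OH is not a separate alcohol).
  CH(CH2NH2): pendant –CH2NH2: N on sp³ C, no adjacent C=O → amine.
  CH(OCOCH3): pendant –OC(=O)CH3: an acyloxy group → ester.
  CH(CH2OH): pendant –CH2OH on an sp³ backbone C → alcohol.
  CH(COOH): pendant –COOH: carbonyl C bonded to C and –OH → carboxylic acid.
  CH(NHCOCH3): pendant –NHC(=O)CH3: N bonded to a carbonyl → amide (not amine).
  CH(CH2Br): pendant –CH2X: halogen on sp³ carbon → alkyl halide.
  CH(Cl): halogen on an sp³ carbon → alkyl halide.
  CH2NH2: –NH2 on an sp³ carbon with no adjacent C=O → amine.

alcohol, alkyl halide, amide, amine, carboxylic acid, ester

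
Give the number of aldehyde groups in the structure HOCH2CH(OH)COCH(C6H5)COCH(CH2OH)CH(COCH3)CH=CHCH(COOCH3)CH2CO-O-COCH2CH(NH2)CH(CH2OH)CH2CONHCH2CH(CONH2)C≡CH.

HO– on an sp³ carbon → alcohol.
–OH on an sp³ carbon → alcohol (secondary).
–C(=O)– with carbon on both sides → ketone.
pendant –C6H5: benzene ring → arene.
–C(=O)– with carbon on both sides → ketone.
pendant –CH2OH on an sp³ backbone C → alcohol.
pendant –COCH3: carbonyl C bonded to two carbons → ketone.
C=C double bond → alkene.
pendant –COOCH3: carbonyl C bonded to C and –OCH3 → ester.
two acyl groups sharing one oxygen, –C(=O)–O–C(=O)– → anhydride.
–NH2 on an sp³ carbon with no adjacent C=O → amine.
pendant –CH2OH on an sp³ backbone C → alcohol.
–C(=O)–N– linkage → amide (the N is not an amine).
pendant –CONH2: carbonyl C bonded to C and N → amide.
C≡C triple bond → alkyne.
No segment is a aldehyde: CO is ketone, not aldehyde; CO is ketone, not aldehyde; CH(COCH3) is ketone, not aldehyde. → 0.

0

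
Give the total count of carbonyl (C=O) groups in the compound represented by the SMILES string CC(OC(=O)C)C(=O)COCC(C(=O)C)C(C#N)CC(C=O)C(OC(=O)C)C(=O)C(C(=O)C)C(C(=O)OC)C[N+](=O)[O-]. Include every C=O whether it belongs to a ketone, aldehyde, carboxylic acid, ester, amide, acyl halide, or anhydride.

CH(OCOCH3): ester, 1 C=O (running total 1).
CO: ketone, 1 C=O (running total 2).
CH(COCH3): ketone, 1 C=O (running total 3).
CH(CHO): aldehyde, 1 C=O (running total 4).
CH(OCOCH3): ester, 1 C=O (running total 5).
CO: ketone, 1 C=O (running total 6).
CH(COCH3): ketone, 1 C=O (running total 7).
CH(COOCH3): ester, 1 C=O (running total 8).

8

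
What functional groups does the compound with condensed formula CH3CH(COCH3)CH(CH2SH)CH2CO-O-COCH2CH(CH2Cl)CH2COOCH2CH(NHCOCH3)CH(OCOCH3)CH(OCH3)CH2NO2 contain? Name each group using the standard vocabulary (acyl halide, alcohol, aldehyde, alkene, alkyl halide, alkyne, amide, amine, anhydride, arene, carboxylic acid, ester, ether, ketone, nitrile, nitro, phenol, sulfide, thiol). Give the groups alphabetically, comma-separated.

Taking each segment in turn:
  CH(COCH3): pendant –COCH3: carbonyl C bonded to two carbons → ketone.
  CH(CH2SH): pendant –CH2SH → thiol.
  CH2CO-O-COCH2: two acyl groups sharing one oxygen, –C(=O)–O–C(=O)– → anhydride.
  CH(CH2Cl): pendant –CH2X: halogen on sp³ carbon → alkyl halide.
  CH2COOCH2: –C(=O)–O–C with C on the carbonyl side → ester.
  CH(NHCOCH3): pendant –NHC(=O)CH3: N bonded to a carbonyl → amide (not amine).
  CH(OCOCH3): pendant –OC(=O)CH3: an acyloxy group → ester.
  CH(OCH3): pendant –OCH3: C–O–C with sp³ C, no adjacent C=O → ether.
  CH2NO2: –NO2 on carbon → nitro group.

alkyl halide, amide, anhydride, ester, ether, ketone, nitro, thiol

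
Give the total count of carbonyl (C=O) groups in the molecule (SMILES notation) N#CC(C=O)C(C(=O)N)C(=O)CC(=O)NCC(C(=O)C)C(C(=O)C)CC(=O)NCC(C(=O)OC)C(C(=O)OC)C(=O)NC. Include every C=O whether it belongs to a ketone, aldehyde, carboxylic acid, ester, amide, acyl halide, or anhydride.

CH(CHO): aldehyde, 1 C=O (running total 1).
CH(CONH2): amide, 1 C=O (running total 2).
CO: ketone, 1 C=O (running total 3).
CH2CONHCH2: amide, 1 C=O (running total 4).
CH(COCH3): ketone, 1 C=O (running total 5).
CH(COCH3): ketone, 1 C=O (running total 6).
CH2CONHCH2: amide, 1 C=O (running total 7).
CH(COOCH3): ester, 1 C=O (running total 8).
CH(COOCH3): ester, 1 C=O (running total 9).
CONHCH3: amide, 1 C=O (running total 10).

10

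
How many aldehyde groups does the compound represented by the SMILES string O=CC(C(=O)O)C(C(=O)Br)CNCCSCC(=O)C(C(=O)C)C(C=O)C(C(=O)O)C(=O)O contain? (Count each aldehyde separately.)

Working along the chain:
  OHC: terminal –CHO: carbonyl C bonded to H and C → aldehyde.
  CH(COOH): pendant –COOH: carbonyl C bonded to C and –OH → carboxylic acid.
  CH(COBr): pendant –C(=O)X: carbonyl C bonded to C and halogen → acyl halide.
  CH2NHCH2: C–N–C with sp³ carbons and no adjacent C=O → amine (secondary).
  CH2SCH2: C–S–C linkage → sulfide (thioether).
  CO: –C(=O)– with carbon on both sides → ketone.
  CH(COCH3): pendant –COCH3: carbonyl C bonded to two carbons → ketone.
  CH(CHO): pendant –CHO: carbonyl C bonded to C and H → aldehyde.
  CH(COOH): pendant –COOH: carbonyl C bonded to C and –OH → carboxylic acid.
  COOH: –COOH: carbonyl C bonded to –OH and C → carboxylic acid (the –OH is not a separate alcohol).
Aldehyde appears at: OHC, CH(CHO) → 2.

2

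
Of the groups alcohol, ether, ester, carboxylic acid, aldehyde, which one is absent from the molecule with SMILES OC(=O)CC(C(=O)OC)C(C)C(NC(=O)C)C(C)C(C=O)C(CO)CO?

carboxylic acid: present (HOOC — –COOH: carbonyl C bonded to –OH and C → carboxylic acid (the –OH is not a separate alcohol)).
alcohol: present (CH(CH2OH) — pendant –CH2OH on an sp³ backbone C → alcohol).
aldehyde: present (CH(CHO) — pendant –CHO: carbonyl C bonded to C and H → aldehyde).
ester: present (CH(COOCH3) — pendant –COOCH3: carbonyl C bonded to C and –OCH3 → ester).
ether: absent. In CH(COOCH3), the C–O–C oxygen is adjacent to a C=O, so it belongs to an ester, not an ether.

ether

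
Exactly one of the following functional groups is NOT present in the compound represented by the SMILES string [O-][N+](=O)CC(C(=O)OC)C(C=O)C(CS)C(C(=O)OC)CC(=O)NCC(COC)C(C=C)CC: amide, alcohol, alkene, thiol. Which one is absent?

alkene: present (CH(CH=CH2) — pendant –CH=CH2: C=C double bond → alkene).
thiol: present (CH(CH2SH) — pendant –CH2SH → thiol).
amide: present (CH2CONHCH2 — –C(=O)–N– linkage → amide (the N is not an amine)).
alcohol: no segment matches this pattern.

alcohol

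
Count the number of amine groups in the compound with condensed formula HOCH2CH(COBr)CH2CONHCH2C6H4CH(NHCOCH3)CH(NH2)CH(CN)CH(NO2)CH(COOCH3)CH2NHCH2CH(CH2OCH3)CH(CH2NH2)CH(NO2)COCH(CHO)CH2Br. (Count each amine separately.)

Taking each segment in turn:
  HOCH2: HO– on an sp³ carbon → alcohol.
  CH(COBr): pendant –C(=O)X: carbonyl C bonded to C and halogen → acyl halide.
  CH2CONHCH2: –C(=O)–N– linkage → amide (the N is not an amine).
  C6H4: para-disubstituted benzene ring → arene.
  CH(NHCOCH3): pendant –NHC(=O)CH3: N bonded to a carbonyl → amide (not amine).
  CH(NH2): –NH2 on an sp³ carbon with no adjacent C=O → amine.
  CH(CN): pendant –C≡N: nitrile.
  CH(NO2): –NO2 on an sp³ carbon → nitro (the N=O is not a carbonyl).
  CH(COOCH3): pendant –COOCH3: carbonyl C bonded to C and –OCH3 → ester.
  CH2NHCH2: C–N–C with sp³ carbons and no adjacent C=O → amine (secondary).
  CH(CH2OCH3): pendant –CH2OCH3: C–O–C linkage → ether.
  CH(CH2NH2): pendant –CH2NH2: N on sp³ C, no adjacent C=O → amine.
  CH(NO2): –NO2 on an sp³ carbon → nitro (the N=O is not a carbonyl).
  CO: –C(=O)– with carbon on both sides → ketone.
  CH(CHO): pendant –CHO: carbonyl C bonded to C and H → aldehyde.
  CH2Br: halogen on an sp³ carbon → alkyl halide.
Amine appears at: CH(NH2), CH2NHCH2, CH(CH2NH2) → 3.

3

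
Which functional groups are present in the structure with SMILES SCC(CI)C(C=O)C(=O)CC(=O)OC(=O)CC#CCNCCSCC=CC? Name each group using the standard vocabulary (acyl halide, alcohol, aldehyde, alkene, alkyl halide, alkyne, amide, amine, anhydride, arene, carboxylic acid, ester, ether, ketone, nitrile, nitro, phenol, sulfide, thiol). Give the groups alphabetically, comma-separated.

aldehyde, alkene, alkyl halide, alkyne, amine, anhydride, ketone, sulfide, thiol

Working along the chain:
  HSCH2: –SH on an sp³ carbon → thiol.
  CH(CH2I): pendant –CH2X: halogen on sp³ carbon → alkyl halide.
  CH(CHO): pendant –CHO: carbonyl C bonded to C and H → aldehyde.
  CO: –C(=O)– with carbon on both sides → ketone.
  CH2CO-O-COCH2: two acyl groups sharing one oxygen, –C(=O)–O–C(=O)– → anhydride.
  C≡C: C≡C triple bond → alkyne.
  CH2NHCH2: C–N–C with sp³ carbons and no adjacent C=O → amine (secondary).
  CH2SCH2: C–S–C linkage → sulfide (thioether).
  CH=CH: C=C double bond → alkene.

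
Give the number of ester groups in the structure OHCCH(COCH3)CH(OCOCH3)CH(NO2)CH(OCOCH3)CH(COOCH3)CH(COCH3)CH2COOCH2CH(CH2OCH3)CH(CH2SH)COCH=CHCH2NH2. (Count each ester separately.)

terminal –CHO: carbonyl C bonded to H and C → aldehyde.
pendant –COCH3: carbonyl C bonded to two carbons → ketone.
pendant –OC(=O)CH3: an acyloxy group → ester.
–NO2 on an sp³ carbon → nitro (the N=O is not a carbonyl).
pendant –OC(=O)CH3: an acyloxy group → ester.
pendant –COOCH3: carbonyl C bonded to C and –OCH3 → ester.
pendant –COCH3: carbonyl C bonded to two carbons → ketone.
–C(=O)–O–C with C on the carbonyl side → ester.
pendant –CH2OCH3: C–O–C linkage → ether.
pendant –CH2SH → thiol.
–C(=O)– with carbon on both sides → ketone.
C=C double bond → alkene.
–NH2 on an sp³ carbon with no adjacent C=O → amine.
Ester appears at: CH(OCOCH3), CH(OCOCH3), CH(COOCH3), CH2COOCH2 → 4.

4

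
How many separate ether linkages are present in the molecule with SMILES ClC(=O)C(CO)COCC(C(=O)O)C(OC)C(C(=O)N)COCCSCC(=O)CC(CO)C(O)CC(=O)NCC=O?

Taking each segment in turn:
  ClCO: –C(=O)Cl: carbonyl C bonded to C and to a halogen → acyl halide (not alkyl halide).
  CH(CH2OH): pendant –CH2OH on an sp³ backbone C → alcohol.
  CH2OCH2: C–O–C with sp³ carbons on both sides and no adjacent C=O → ether.
  CH(COOH): pendant –COOH: carbonyl C bonded to C and –OH → carboxylic acid.
  CH(OCH3): pendant –OCH3: C–O–C with sp³ C, no adjacent C=O → ether.
  CH(CONH2): pendant –CONH2: carbonyl C bonded to C and N → amide.
  CH2OCH2: C–O–C with sp³ carbons on both sides and no adjacent C=O → ether.
  CH2SCH2: C–S–C linkage → sulfide (thioether).
  CO: –C(=O)– with carbon on both sides → ketone.
  CH(CH2OH): pendant –CH2OH on an sp³ backbone C → alcohol.
  CH(OH): –OH on an sp³ carbon → alcohol (secondary).
  CH2CONHCH2: –C(=O)–N– linkage → amide (the N is not an amine).
  CHO: terminal –CHO: carbonyl C bonded to H and C → aldehyde.
Ether appears at: CH2OCH2, CH(OCH3), CH2OCH2 → 3.

3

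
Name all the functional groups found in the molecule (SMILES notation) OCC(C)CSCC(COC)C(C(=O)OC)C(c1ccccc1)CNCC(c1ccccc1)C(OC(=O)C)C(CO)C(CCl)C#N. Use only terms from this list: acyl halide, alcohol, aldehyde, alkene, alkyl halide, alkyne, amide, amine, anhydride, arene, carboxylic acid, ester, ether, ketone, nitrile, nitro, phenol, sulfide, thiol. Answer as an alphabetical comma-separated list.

Reading the structure from left to right:
  HOCH2: HO– on an sp³ carbon → alcohol.
  CH2SCH2: C–S–C linkage → sulfide (thioether).
  CH(CH2OCH3): pendant –CH2OCH3: C–O–C linkage → ether.
  CH(COOCH3): pendant –COOCH3: carbonyl C bonded to C and –OCH3 → ester.
  CH(C6H5): pendant –C6H5: benzene ring → arene.
  CH2NHCH2: C–N–C with sp³ carbons and no adjacent C=O → amine (secondary).
  CH(C6H5): pendant –C6H5: benzene ring → arene.
  CH(OCOCH3): pendant –OC(=O)CH3: an acyloxy group → ester.
  CH(CH2OH): pendant –CH2OH on an sp³ backbone C → alcohol.
  CH(CH2Cl): pendant –CH2X: halogen on sp³ carbon → alkyl halide.
  CN: –C≡N: carbon triple-bonded to nitrogen → nitrile.

alcohol, alkyl halide, amine, arene, ester, ether, nitrile, sulfide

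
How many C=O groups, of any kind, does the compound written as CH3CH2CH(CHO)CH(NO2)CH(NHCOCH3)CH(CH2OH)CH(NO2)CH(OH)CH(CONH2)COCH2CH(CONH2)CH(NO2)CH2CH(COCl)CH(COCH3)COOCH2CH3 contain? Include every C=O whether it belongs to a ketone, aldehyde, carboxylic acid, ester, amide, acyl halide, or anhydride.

8

CH(CHO): aldehyde, 1 C=O (running total 1).
CH(NHCOCH3): amide, 1 C=O (running total 2).
CH(CONH2): amide, 1 C=O (running total 3).
CO: ketone, 1 C=O (running total 4).
CH(CONH2): amide, 1 C=O (running total 5).
CH(COCl): acyl halide, 1 C=O (running total 6).
CH(COCH3): ketone, 1 C=O (running total 7).
COOCH2CH3: ester, 1 C=O (running total 8).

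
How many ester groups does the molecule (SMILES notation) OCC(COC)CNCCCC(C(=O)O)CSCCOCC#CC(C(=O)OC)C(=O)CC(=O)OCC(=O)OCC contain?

3

Reading the structure from left to right:
  HOCH2: HO– on an sp³ carbon → alcohol.
  CH(CH2OCH3): pendant –CH2OCH3: C–O–C linkage → ether.
  CH2NHCH2: C–N–C with sp³ carbons and no adjacent C=O → amine (secondary).
  CH(COOH): pendant –COOH: carbonyl C bonded to C and –OH → carboxylic acid.
  CH2SCH2: C–S–C linkage → sulfide (thioether).
  CH2OCH2: C–O–C with sp³ carbons on both sides and no adjacent C=O → ether.
  C≡C: C≡C triple bond → alkyne.
  CH(COOCH3): pendant –COOCH3: carbonyl C bonded to C and –OCH3 → ester.
  CO: –C(=O)– with carbon on both sides → ketone.
  CH2COOCH2: –C(=O)–O–C with C on the carbonyl side → ester.
  COOCH2CH3: –C(=O)OCH2CH3: carbonyl C bonded to C and to –OEt → ester.
Ester appears at: CH(COOCH3), CH2COOCH2, COOCH2CH3 → 3.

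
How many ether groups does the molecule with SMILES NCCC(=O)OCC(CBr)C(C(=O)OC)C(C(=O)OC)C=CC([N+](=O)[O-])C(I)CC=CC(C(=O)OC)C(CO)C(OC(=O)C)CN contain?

–NH2 on an sp³ carbon with no adjacent C=O → amine.
–C(=O)–O–C with C on the carbonyl side → ester.
pendant –CH2X: halogen on sp³ carbon → alkyl halide.
pendant –COOCH3: carbonyl C bonded to C and –OCH3 → ester.
pendant –COOCH3: carbonyl C bonded to C and –OCH3 → ester.
C=C double bond → alkene.
–NO2 on an sp³ carbon → nitro (the N=O is not a carbonyl).
halogen on an sp³ carbon → alkyl halide.
C=C double bond → alkene.
pendant –COOCH3: carbonyl C bonded to C and –OCH3 → ester.
pendant –CH2OH on an sp³ backbone C → alcohol.
pendant –OC(=O)CH3: an acyloxy group → ester.
–NH2 on an sp³ carbon with no adjacent C=O → amine.
No segment is a ether: CH2COOCH2 is ester, not ether; CH(COOCH3) is ester, not ether; CH(COOCH3) is ester, not ether. → 0.

0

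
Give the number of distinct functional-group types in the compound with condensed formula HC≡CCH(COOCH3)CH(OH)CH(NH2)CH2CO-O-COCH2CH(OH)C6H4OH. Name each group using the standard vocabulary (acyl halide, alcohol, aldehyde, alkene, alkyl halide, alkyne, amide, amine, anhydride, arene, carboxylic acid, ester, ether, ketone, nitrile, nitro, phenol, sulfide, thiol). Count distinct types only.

7

Taking each segment in turn:
  HC≡C: C≡C triple bond → alkyne.
  CH(COOCH3): pendant –COOCH3: carbonyl C bonded to C and –OCH3 → ester.
  CH(OH): –OH on an sp³ carbon → alcohol (secondary).
  CH(NH2): –NH2 on an sp³ carbon with no adjacent C=O → amine.
  CH2CO-O-COCH2: two acyl groups sharing one oxygen, –C(=O)–O–C(=O)– → anhydride.
  CH(OH): –OH on an sp³ carbon → alcohol (secondary).
  C6H4OH: –OH attached directly to an aromatic ring → phenol (not alcohol); the ring itself is an arene.
Distinct types present: alcohol, alkyne, amine, anhydride, arene, ester, phenol.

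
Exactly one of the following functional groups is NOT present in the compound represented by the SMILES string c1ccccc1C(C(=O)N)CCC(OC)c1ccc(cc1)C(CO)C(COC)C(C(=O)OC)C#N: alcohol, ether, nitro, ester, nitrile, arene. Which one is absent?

nitro

ester: present (CH(COOCH3) — pendant –COOCH3: carbonyl C bonded to C and –OCH3 → ester).
ether: present (CH(OCH3) — pendant –OCH3: C–O–C with sp³ C, no adjacent C=O → ether).
nitrile: present (CN — –C≡N: carbon triple-bonded to nitrogen → nitrile).
alcohol: present (CH(CH2OH) — pendant –CH2OH on an sp³ backbone C → alcohol).
arene: present (C6H5 — C6H5– phenyl ring → arene).
nitro: no segment matches this pattern.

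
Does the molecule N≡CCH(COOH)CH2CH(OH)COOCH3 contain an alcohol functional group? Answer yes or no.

yes

Taking each segment in turn:
  N≡C: N≡C–: carbon triple-bonded to nitrogen → nitrile.
  CH(COOH): pendant –COOH: carbonyl C bonded to C and –OH → carboxylic acid.
  CH(OH): –OH on an sp³ carbon → alcohol (secondary).
  COOCH3: –C(=O)OCH3: carbonyl C bonded to C and to –OCH3 → ester (not ketone + ether).
The CH(OH) segment supplies the alcohol: –OH on an sp³ carbon → alcohol (secondary).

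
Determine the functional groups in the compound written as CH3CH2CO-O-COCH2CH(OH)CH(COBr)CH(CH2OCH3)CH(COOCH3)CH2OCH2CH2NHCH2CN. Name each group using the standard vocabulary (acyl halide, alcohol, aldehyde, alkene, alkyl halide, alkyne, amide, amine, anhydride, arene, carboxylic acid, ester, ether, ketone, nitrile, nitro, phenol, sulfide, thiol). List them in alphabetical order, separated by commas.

two acyl groups sharing one oxygen, –C(=O)–O–C(=O)– → anhydride.
–OH on an sp³ carbon → alcohol (secondary).
pendant –C(=O)X: carbonyl C bonded to C and halogen → acyl halide.
pendant –CH2OCH3: C–O–C linkage → ether.
pendant –COOCH3: carbonyl C bonded to C and –OCH3 → ester.
C–O–C with sp³ carbons on both sides and no adjacent C=O → ether.
C–N–C with sp³ carbons and no adjacent C=O → amine (secondary).
–C≡N: carbon triple-bonded to nitrogen → nitrile.

acyl halide, alcohol, amine, anhydride, ester, ether, nitrile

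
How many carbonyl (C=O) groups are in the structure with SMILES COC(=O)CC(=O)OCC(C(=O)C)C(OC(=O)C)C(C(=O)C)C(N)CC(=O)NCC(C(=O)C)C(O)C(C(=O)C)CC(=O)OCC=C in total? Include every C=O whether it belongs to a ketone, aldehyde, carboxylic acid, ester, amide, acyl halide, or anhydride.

CH3OOC: ester, 1 C=O (running total 1).
CH2COOCH2: ester, 1 C=O (running total 2).
CH(COCH3): ketone, 1 C=O (running total 3).
CH(OCOCH3): ester, 1 C=O (running total 4).
CH(COCH3): ketone, 1 C=O (running total 5).
CH2CONHCH2: amide, 1 C=O (running total 6).
CH(COCH3): ketone, 1 C=O (running total 7).
CH(COCH3): ketone, 1 C=O (running total 8).
CH2COOCH2: ester, 1 C=O (running total 9).

9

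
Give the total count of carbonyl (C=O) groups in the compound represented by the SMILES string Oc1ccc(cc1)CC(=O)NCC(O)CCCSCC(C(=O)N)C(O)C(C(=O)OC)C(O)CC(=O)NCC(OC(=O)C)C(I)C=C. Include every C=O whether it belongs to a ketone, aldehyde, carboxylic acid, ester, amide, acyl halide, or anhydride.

5

CH2CONHCH2: amide, 1 C=O (running total 1).
CH(CONH2): amide, 1 C=O (running total 2).
CH(COOCH3): ester, 1 C=O (running total 3).
CH2CONHCH2: amide, 1 C=O (running total 4).
CH(OCOCH3): ester, 1 C=O (running total 5).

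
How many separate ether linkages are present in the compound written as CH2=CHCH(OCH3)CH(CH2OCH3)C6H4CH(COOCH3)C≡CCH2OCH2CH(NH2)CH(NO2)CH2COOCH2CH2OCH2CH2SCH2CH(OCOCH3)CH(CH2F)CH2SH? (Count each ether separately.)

Taking each segment in turn:
  CH2=CH: C=C double bond → alkene.
  CH(OCH3): pendant –OCH3: C–O–C with sp³ C, no adjacent C=O → ether.
  CH(CH2OCH3): pendant –CH2OCH3: C–O–C linkage → ether.
  C6H4: para-disubstituted benzene ring → arene.
  CH(COOCH3): pendant –COOCH3: carbonyl C bonded to C and –OCH3 → ester.
  C≡C: C≡C triple bond → alkyne.
  CH2OCH2: C–O–C with sp³ carbons on both sides and no adjacent C=O → ether.
  CH(NH2): –NH2 on an sp³ carbon with no adjacent C=O → amine.
  CH(NO2): –NO2 on an sp³ carbon → nitro (the N=O is not a carbonyl).
  CH2COOCH2: –C(=O)–O–C with C on the carbonyl side → ester.
  CH2OCH2: C–O–C with sp³ carbons on both sides and no adjacent C=O → ether.
  CH2SCH2: C–S–C linkage → sulfide (thioether).
  CH(OCOCH3): pendant –OC(=O)CH3: an acyloxy group → ester.
  CH(CH2F): pendant –CH2X: halogen on sp³ carbon → alkyl halide.
  CH2SH: –SH on an sp³ carbon → thiol.
Ether appears at: CH(OCH3), CH(CH2OCH3), CH2OCH2, CH2OCH2 → 4.

4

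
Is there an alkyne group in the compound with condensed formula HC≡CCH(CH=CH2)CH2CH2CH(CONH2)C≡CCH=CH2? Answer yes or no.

yes

Working along the chain:
  HC≡C: C≡C triple bond → alkyne.
  CH(CH=CH2): pendant –CH=CH2: C=C double bond → alkene.
  CH(CONH2): pendant –CONH2: carbonyl C bonded to C and N → amide.
  C≡C: C≡C triple bond → alkyne.
  CH=CH2: C=C double bond → alkene.
The HC≡C segment supplies the alkyne: C≡C triple bond → alkyne.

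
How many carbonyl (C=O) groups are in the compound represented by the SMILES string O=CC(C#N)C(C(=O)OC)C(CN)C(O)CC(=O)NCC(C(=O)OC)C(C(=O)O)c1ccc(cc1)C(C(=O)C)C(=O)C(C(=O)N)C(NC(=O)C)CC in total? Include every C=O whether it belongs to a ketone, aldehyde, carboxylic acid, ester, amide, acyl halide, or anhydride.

OHC: aldehyde, 1 C=O (running total 1).
CH(COOCH3): ester, 1 C=O (running total 2).
CH2CONHCH2: amide, 1 C=O (running total 3).
CH(COOCH3): ester, 1 C=O (running total 4).
CH(COOH): carboxylic acid, 1 C=O (running total 5).
CH(COCH3): ketone, 1 C=O (running total 6).
CO: ketone, 1 C=O (running total 7).
CH(CONH2): amide, 1 C=O (running total 8).
CH(NHCOCH3): amide, 1 C=O (running total 9).

9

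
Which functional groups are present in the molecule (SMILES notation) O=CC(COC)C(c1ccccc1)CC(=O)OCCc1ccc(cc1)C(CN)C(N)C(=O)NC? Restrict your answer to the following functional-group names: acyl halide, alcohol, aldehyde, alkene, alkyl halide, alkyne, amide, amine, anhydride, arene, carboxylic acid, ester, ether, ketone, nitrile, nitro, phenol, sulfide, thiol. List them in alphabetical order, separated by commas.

Working along the chain:
  OHC: terminal –CHO: carbonyl C bonded to H and C → aldehyde.
  CH(CH2OCH3): pendant –CH2OCH3: C–O–C linkage → ether.
  CH(C6H5): pendant –C6H5: benzene ring → arene.
  CH2COOCH2: –C(=O)–O–C with C on the carbonyl side → ester.
  C6H4: para-disubstituted benzene ring → arene.
  CH(CH2NH2): pendant –CH2NH2: N on sp³ C, no adjacent C=O → amine.
  CH(NH2): –NH2 on an sp³ carbon with no adjacent C=O → amine.
  CONHCH3: –C(=O)NHCH3: carbonyl C bonded to C and to N → amide (the N is not an amine).

aldehyde, amide, amine, arene, ester, ether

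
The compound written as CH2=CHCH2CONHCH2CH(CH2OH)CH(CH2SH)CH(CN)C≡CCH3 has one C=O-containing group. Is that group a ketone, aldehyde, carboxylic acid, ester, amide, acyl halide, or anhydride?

The carbonyl is in the CH2CONHCH2 segment: –C(=O)–N– linkage → amide (the N is not an amine).

amide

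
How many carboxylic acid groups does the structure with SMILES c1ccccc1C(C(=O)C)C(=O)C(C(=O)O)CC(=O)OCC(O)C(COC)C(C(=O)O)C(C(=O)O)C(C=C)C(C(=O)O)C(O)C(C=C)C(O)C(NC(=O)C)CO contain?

C6H5– phenyl ring → arene.
pendant –COCH3: carbonyl C bonded to two carbons → ketone.
–C(=O)– with carbon on both sides → ketone.
pendant –COOH: carbonyl C bonded to C and –OH → carboxylic acid.
–C(=O)–O–C with C on the carbonyl side → ester.
–OH on an sp³ carbon → alcohol (secondary).
pendant –CH2OCH3: C–O–C linkage → ether.
pendant –COOH: carbonyl C bonded to C and –OH → carboxylic acid.
pendant –COOH: carbonyl C bonded to C and –OH → carboxylic acid.
pendant –CH=CH2: C=C double bond → alkene.
pendant –COOH: carbonyl C bonded to C and –OH → carboxylic acid.
–OH on an sp³ carbon → alcohol (secondary).
pendant –CH=CH2: C=C double bond → alkene.
–OH on an sp³ carbon → alcohol (secondary).
pendant –NHC(=O)CH3: N bonded to a carbonyl → amide (not amine).
–OH on an sp³ carbon → alcohol.
Carboxylic acid appears at: CH(COOH), CH(COOH), CH(COOH), CH(COOH) → 4.

4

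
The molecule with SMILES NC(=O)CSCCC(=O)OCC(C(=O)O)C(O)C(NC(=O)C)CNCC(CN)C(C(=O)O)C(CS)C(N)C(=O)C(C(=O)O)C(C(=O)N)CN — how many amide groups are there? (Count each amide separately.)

Reading the structure from left to right:
  H2NCO: –C(=O)NH2: carbonyl C bonded to C and to N → amide (the N is not a separate amine).
  CH2SCH2: C–S–C linkage → sulfide (thioether).
  CH2COOCH2: –C(=O)–O–C with C on the carbonyl side → ester.
  CH(COOH): pendant –COOH: carbonyl C bonded to C and –OH → carboxylic acid.
  CH(OH): –OH on an sp³ carbon → alcohol (secondary).
  CH(NHCOCH3): pendant –NHC(=O)CH3: N bonded to a carbonyl → amide (not amine).
  CH2NHCH2: C–N–C with sp³ carbons and no adjacent C=O → amine (secondary).
  CH(CH2NH2): pendant –CH2NH2: N on sp³ C, no adjacent C=O → amine.
  CH(COOH): pendant –COOH: carbonyl C bonded to C and –OH → carboxylic acid.
  CH(CH2SH): pendant –CH2SH → thiol.
  CH(NH2): –NH2 on an sp³ carbon with no adjacent C=O → amine.
  CO: –C(=O)– with carbon on both sides → ketone.
  CH(COOH): pendant –COOH: carbonyl C bonded to C and –OH → carboxylic acid.
  CH(CONH2): pendant –CONH2: carbonyl C bonded to C and N → amide.
  CH2NH2: –NH2 on an sp³ carbon with no adjacent C=O → amine.
Amide appears at: H2NCO, CH(NHCOCH3), CH(CONH2) → 3.

3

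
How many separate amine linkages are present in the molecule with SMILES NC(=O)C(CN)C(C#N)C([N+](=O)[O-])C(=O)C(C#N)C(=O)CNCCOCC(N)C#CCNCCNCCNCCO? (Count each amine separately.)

Taking each segment in turn:
  H2NCO: –C(=O)NH2: carbonyl C bonded to C and to N → amide (the N is not a separate amine).
  CH(CH2NH2): pendant –CH2NH2: N on sp³ C, no adjacent C=O → amine.
  CH(CN): pendant –C≡N: nitrile.
  CH(NO2): –NO2 on an sp³ carbon → nitro (the N=O is not a carbonyl).
  CO: –C(=O)– with carbon on both sides → ketone.
  CH(CN): pendant –C≡N: nitrile.
  CO: –C(=O)– with carbon on both sides → ketone.
  CH2NHCH2: C–N–C with sp³ carbons and no adjacent C=O → amine (secondary).
  CH2OCH2: C–O–C with sp³ carbons on both sides and no adjacent C=O → ether.
  CH(NH2): –NH2 on an sp³ carbon with no adjacent C=O → amine.
  C≡C: C≡C triple bond → alkyne.
  CH2NHCH2: C–N–C with sp³ carbons and no adjacent C=O → amine (secondary).
  CH2NHCH2: C–N–C with sp³ carbons and no adjacent C=O → amine (secondary).
  CH2NHCH2: C–N–C with sp³ carbons and no adjacent C=O → amine (secondary).
  CH2OH: –OH on an sp³ carbon → alcohol.
Amine appears at: CH(CH2NH2), CH2NHCH2, CH(NH2), CH2NHCH2, CH2NHCH2, CH2NHCH2 → 6.

6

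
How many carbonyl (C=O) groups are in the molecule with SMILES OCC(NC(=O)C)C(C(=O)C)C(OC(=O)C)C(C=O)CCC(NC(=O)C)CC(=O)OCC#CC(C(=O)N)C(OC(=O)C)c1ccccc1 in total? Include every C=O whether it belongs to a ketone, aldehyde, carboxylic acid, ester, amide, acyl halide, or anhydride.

8

CH(NHCOCH3): amide, 1 C=O (running total 1).
CH(COCH3): ketone, 1 C=O (running total 2).
CH(OCOCH3): ester, 1 C=O (running total 3).
CH(CHO): aldehyde, 1 C=O (running total 4).
CH(NHCOCH3): amide, 1 C=O (running total 5).
CH2COOCH2: ester, 1 C=O (running total 6).
CH(CONH2): amide, 1 C=O (running total 7).
CH(OCOCH3): ester, 1 C=O (running total 8).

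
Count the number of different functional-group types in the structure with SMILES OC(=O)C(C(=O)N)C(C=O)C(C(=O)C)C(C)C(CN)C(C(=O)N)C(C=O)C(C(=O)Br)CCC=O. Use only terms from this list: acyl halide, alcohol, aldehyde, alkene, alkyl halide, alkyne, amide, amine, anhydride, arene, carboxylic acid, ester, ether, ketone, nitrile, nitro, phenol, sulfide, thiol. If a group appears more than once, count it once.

6

Reading the structure from left to right:
  HOOC: –COOH: carbonyl C bonded to –OH and C → carboxylic acid (the –OH is not a separate alcohol).
  CH(CONH2): pendant –CONH2: carbonyl C bonded to C and N → amide.
  CH(CHO): pendant –CHO: carbonyl C bonded to C and H → aldehyde.
  CH(COCH3): pendant –COCH3: carbonyl C bonded to two carbons → ketone.
  CH(CH2NH2): pendant –CH2NH2: N on sp³ C, no adjacent C=O → amine.
  CH(CONH2): pendant –CONH2: carbonyl C bonded to C and N → amide.
  CH(CHO): pendant –CHO: carbonyl C bonded to C and H → aldehyde.
  CH(COBr): pendant –C(=O)X: carbonyl C bonded to C and halogen → acyl halide.
  CHO: terminal –CHO: carbonyl C bonded to H and C → aldehyde.
Distinct types present: acyl halide, aldehyde, amide, amine, carboxylic acid, ketone.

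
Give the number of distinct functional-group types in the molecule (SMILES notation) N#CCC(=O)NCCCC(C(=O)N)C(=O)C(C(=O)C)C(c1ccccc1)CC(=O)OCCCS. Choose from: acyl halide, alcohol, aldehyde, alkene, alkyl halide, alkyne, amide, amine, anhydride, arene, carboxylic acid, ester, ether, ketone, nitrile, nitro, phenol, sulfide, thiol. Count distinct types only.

Taking each segment in turn:
  N≡C: N≡C–: carbon triple-bonded to nitrogen → nitrile.
  CH2CONHCH2: –C(=O)–N– linkage → amide (the N is not an amine).
  CH(CONH2): pendant –CONH2: carbonyl C bonded to C and N → amide.
  CO: –C(=O)– with carbon on both sides → ketone.
  CH(COCH3): pendant –COCH3: carbonyl C bonded to two carbons → ketone.
  CH(C6H5): pendant –C6H5: benzene ring → arene.
  CH2COOCH2: –C(=O)–O–C with C on the carbonyl side → ester.
  CH2SH: –SH on an sp³ carbon → thiol.
Distinct types present: amide, arene, ester, ketone, nitrile, thiol.

6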